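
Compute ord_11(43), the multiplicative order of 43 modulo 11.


We want ord_11(43), the smallest k >= 1 with 43^k = 1 mod 11.
n = 11 = 11, phi(11) = 10; the order divides phi(n).
Divisors of 10: 1, 2, 5, 10
Repeated squaring mod 11: 43^1 = 10, 43^2 = 1, 43^4 = 1, 43^8 = 1
Test divisors in increasing order:
  k=1: 43^1 = 10 mod 11
  k=2: 43^2 = 1 mod 11  <- first divisor giving 1
Order = 2

2


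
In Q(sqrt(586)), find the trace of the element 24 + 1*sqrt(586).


Tr(a + b*sqrt(d)) = (a + b*sqrt(d)) + (a - b*sqrt(d)) = 2a
= 2 * (24)
= 48

48


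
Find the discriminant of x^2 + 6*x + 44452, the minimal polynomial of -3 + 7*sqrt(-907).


The element -3 + 7*sqrt(-907) has minimal polynomial:
x^2 + 6*x + 44452
Discriminant = (6)^2 - 4*(44452)
= 36 - 177808
= -177772

-177772


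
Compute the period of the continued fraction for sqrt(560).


Run the CF algorithm for sqrt(560).
a_0 = floor(sqrt(560)) = 23; set m_0=0, q_0=1.
Recurrence: m' = q*a - m,  q' = (d - m'^2)/q,  a' = floor((a_0 + m')/q').
  step 1: m=23, q=31, a=1
  step 2: m=8, q=16, a=1
  step 3: m=8, q=31, a=1
  step 4: m=23, q=1, a=46
a_4 = 2*a_0 = 46, so the period closes here.
sqrt(560) = [23; 1, 1, 1, 46]
Period length = 4

4


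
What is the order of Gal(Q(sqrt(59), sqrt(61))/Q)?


The 2 square roots of distinct primes are multiplicatively independent over Q,
so [K:Q] = 2^2 and Gal(K/Q) is isomorphic to (Z/2Z)^2.
|Gal| = 2^2 = 4

4


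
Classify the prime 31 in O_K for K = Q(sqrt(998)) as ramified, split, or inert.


K = Q(sqrt(998)). Since d mod 4 = 2, disc(K) = 3992.
Check p | disc: 3992 mod 31 = 24.
p does not divide disc. Compute Legendre symbol (d/p):
6^((31-1)/2) mod 31 = -1
(d/p) = -1, so p is inert: (p) stays prime with e=1, f=2, g=1.
Therefore p is inert.

inert


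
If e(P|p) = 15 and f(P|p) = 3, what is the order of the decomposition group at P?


|D_P| = e * f
= 15 * 3
= 45

45


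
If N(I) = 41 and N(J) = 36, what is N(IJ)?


N(IJ) = N(I) * N(J)
= 41 * 36
= 1476

1476


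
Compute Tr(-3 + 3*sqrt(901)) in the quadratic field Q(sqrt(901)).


Tr(a + b*sqrt(d)) = (a + b*sqrt(d)) + (a - b*sqrt(d)) = 2a
= 2 * (-3)
= -6

-6


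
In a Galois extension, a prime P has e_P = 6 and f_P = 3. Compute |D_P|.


|D_P| = e * f
= 6 * 3
= 18

18


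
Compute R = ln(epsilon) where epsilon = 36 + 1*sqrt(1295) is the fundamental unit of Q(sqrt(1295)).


epsilon = 36 + 1*sqrt(1295)
= 71.9861
R = ln(71.9861)
= 4.2765

4.2765


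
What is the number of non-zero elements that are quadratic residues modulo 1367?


For prime p, the number of non-zero quadratic residues is (p-1)/2.
= (1367-1)/2
= 683

683


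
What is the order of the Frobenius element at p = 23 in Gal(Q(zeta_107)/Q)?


The Frobenius at p in Gal(Q(zeta_n)/Q) = (Z/nZ)* is the class of p, so its order is ord_107(23), the smallest k >= 1 with 23^k = 1 mod 107.
n = 107 = 107, phi(107) = 106; the order divides phi(n).
Divisors of 106: 1, 2, 53, 106
Repeated squaring mod 107: 23^1 = 23, 23^2 = 101, 23^4 = 36, 23^8 = 12, 23^16 = 37, 23^32 = 85, 23^64 = 56
Test divisors in increasing order:
  k=1: 23^1 = 23 mod 107
  k=2: 23^2 = 101 mod 107
  k=53: 23^53 = 85 * 37 * 36 * 23 = 1 mod 107  <- first divisor giving 1
Order = 53

53


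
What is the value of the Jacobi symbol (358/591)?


Compute (358/591) via quadratic reciprocity:
  pull out 2: (2/591) = +1  (since 591 mod 8 = 7)
  reciprocity: (179/591) -> -(591/179)
  reduce: (54/179)
  pull out 2: (2/179) = -1  (since 179 mod 8 = 3)
  reciprocity: (27/179) -> -(179/27)
  reduce: (17/27)
  reciprocity: (17/27) -> +(27/17)
  reduce: (10/17)
  pull out 2: (2/17) = +1  (since 17 mod 8 = 1)
  reciprocity: (5/17) -> +(17/5)
  reduce: (2/5)
  pull out 2: (2/5) = -1  (since 5 mod 8 = 5)
  (1/5) = 1
Product of signs = 1

1


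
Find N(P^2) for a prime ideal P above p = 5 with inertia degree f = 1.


N(P^a) = p^(a*f)
= 5^(2*1)
= 5^2
= 25

25


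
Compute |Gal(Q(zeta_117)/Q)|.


|Gal(Q(zeta_117)/Q)| = phi(117)
= 72

72


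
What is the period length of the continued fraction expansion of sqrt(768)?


Run the CF algorithm for sqrt(768).
a_0 = floor(sqrt(768)) = 27; set m_0=0, q_0=1.
Recurrence: m' = q*a - m,  q' = (d - m'^2)/q,  a' = floor((a_0 + m')/q').
  step 1: m=27, q=39, a=1
  step 2: m=12, q=16, a=2
  step 3: m=20, q=23, a=2
  step 4: m=26, q=4, a=13
  step 5: m=26, q=23, a=2
  step 6: m=20, q=16, a=2
  step 7: m=12, q=39, a=1
  step 8: m=27, q=1, a=54
a_8 = 2*a_0 = 54, so the period closes here.
sqrt(768) = [27; 1, 2, 2, 13, 2, 2, 1, 54]
Period length = 8

8


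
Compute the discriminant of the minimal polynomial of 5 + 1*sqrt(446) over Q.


The element 5 + 1*sqrt(446) has minimal polynomial:
x^2 - 10*x - 421
Discriminant = (-10)^2 - 4*(-421)
= 100 + 1684
= 1784

1784


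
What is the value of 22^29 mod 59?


p = 59 is prime and the exponent is (p-1)/2 = 29, so by Euler's criterion 22^29 = (22/59) = +1 or -1 mod 59.
Compute by square-and-multiply:
  29 = 16 + 8 + 4 + 1 (binary 11101)
  Repeated squaring mod 59: 22^1 = 22, 22^2 = 12, 22^4 = 26, 22^8 = 27, 22^16 = 21
  22^29 = 22^16 * 22^8 * 22^4 * 22^1 = 21 * 27 * 26 * 22 mod 59
    21 * 27 = 567 = 36 mod 59
    36 * 26 = 936 = 51 mod 59
    51 * 22 = 1122 = 1 mod 59
  22^29 = 1 mod 59
Result 1: 22 is a quadratic residue mod 59.
22^29 mod 59 = 1

1


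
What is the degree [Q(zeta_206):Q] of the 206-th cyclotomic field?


The degree equals Euler's totient phi(206).
206 = 2 * 103
phi(206) = 102

102


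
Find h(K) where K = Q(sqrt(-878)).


K = Q(sqrt(-878)). d mod 4 = 2, so D = disc(K) = 4d = -3512
h(K) equals the number of primitive reduced positive-definite forms (a, b, c) = a*x^2 + b*x*y + c*y^2 with b^2 - 4ac = D,
where reduced means |b| <= a <= c, with b >= 0 whenever |b| = a or a = c, and primitive means gcd(a, b, c) = 1.
Reduced forces 3a^2 <= |D| = 3512, so 1 <= a <= 34; b must have the parity of D, and c = (b^2 - D)/(4a) must be an integer >= a.
Enumerate a = 1..34, b in [-a, a]:
  a=1: (1, 0, 878)  [1]
  a=2: (2, 0, 439)  [1]
  a=3: (3, -2, 293), (3, 2, 293)  [2]
  a=4..5: none
  a=6: (6, -4, 147), (6, 4, 147)  [2]
  a=7: (7, -4, 126), (7, 4, 126)  [2]
  a=8: none
  a=9: (9, -4, 98), (9, 4, 98)  [2]
  a=10..13: none
  a=14: (14, -4, 63), (14, 4, 63)  [2]
  a=15..17: none
  a=18: (18, -4, 49), (18, 4, 49)  [2]
  a=19..20: none
  a=21: (21, -10, 43), (21, -4, 42), (21, 4, 42), (21, 10, 43)  [4]
  a=22..26: none
  a=27: (27, -22, 37), (27, 22, 37)  [2]
  a=28..34: none
Total reduced forms: 1 + 1 + 2 + 2 + 2 + 2 + 2 + 2 + 4 + 2 = 20
h = 20

20


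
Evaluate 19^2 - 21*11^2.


x^2 - d*y^2
= 19^2 - 21*11^2
= 361 - 2541
= -2180

-2180


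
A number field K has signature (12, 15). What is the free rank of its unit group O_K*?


By Dirichlet's unit theorem:
rank = r1 + r2 - 1
= 12 + 15 - 1
= 26

26


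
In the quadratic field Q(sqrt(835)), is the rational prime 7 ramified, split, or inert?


K = Q(sqrt(835)). Since d mod 4 = 3, disc(K) = 3340.
Check p | disc: 3340 mod 7 = 1.
p does not divide disc. Compute Legendre symbol (d/p):
2^((7-1)/2) mod 7 = 1
(d/p) = 1, so p splits: (p) = P*P' with e=1, f=1, g=2.
Therefore p is split.

split


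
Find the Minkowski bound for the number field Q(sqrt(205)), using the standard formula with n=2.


d = 205, d mod 4 = 1, so disc(K) = d = 205; |disc(K)| = 205
Real quadratic field, so n = 2, s = r2 = 0, r1 = 2
M = (n!/n^n) * (4/pi)^s * sqrt(|disc(K)|) = (2!/2^2) * (4/pi)^0 * sqrt(205)
= 0.5 * 1.000000 * 14.317821
= 7.1589

7.1589


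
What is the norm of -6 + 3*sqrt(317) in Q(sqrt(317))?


N(a + b*sqrt(d)) = a^2 - d*b^2
= (-6)^2 - (317)*(3)^2
= 36 - 2853
= -2817

-2817


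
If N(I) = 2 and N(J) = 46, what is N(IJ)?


N(IJ) = N(I) * N(J)
= 2 * 46
= 92

92


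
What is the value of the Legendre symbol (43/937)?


p = 937 is prime, so compute (43/937) with the reciprocity algorithm (Jacobi-symbol steps: pull out 2s via (2/n), flip via reciprocity, reduce):
  reciprocity: (43/937) -> +(937/43)
  reduce: (34/43)
  pull out 2: (2/43) = -1  (since 43 mod 8 = 3)
  reciprocity: (17/43) -> +(43/17)
  reduce: (9/17)
  reciprocity: (9/17) -> +(17/9)
  reduce: (8/9)
  pull out 2: (2/9) = +1  (since 9 mod 8 = 1)
  pull out 2: (2/9) = +1  (since 9 mod 8 = 1)
  pull out 2: (2/9) = +1  (since 9 mod 8 = 1)
  (1/9) = 1
Product of signs = -1
(43/937) = -1

-1


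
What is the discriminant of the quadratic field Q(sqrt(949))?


For K = Q(sqrt(d)) with d squarefree: disc(K) = d if d = 1 mod 4, and disc(K) = 4d if d = 2 or 3 mod 4.
Here d = 949, and d mod 4 = 1.
d = 1 mod 4 (O_K = Z[(1+sqrt(d))/2]), so disc(K) = d = 949

949


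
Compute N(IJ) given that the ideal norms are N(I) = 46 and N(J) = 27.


N(IJ) = N(I) * N(J)
= 46 * 27
= 1242

1242


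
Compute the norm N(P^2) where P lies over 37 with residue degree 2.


N(P^a) = p^(a*f)
= 37^(2*2)
= 37^4
= 1874161

1874161


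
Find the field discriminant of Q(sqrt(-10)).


For K = Q(sqrt(d)) with d squarefree: disc(K) = d if d = 1 mod 4, and disc(K) = 4d if d = 2 or 3 mod 4.
Here d = -10, and d mod 4 = 2.
d = 2 mod 4, not 1 (O_K = Z[sqrt(d)]), so disc(K) = 4d = 4 * (-10) = -40

-40


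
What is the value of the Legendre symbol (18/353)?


p = 353 is prime, so compute (18/353) with the reciprocity algorithm (Jacobi-symbol steps: pull out 2s via (2/n), flip via reciprocity, reduce):
  pull out 2: (2/353) = +1  (since 353 mod 8 = 1)
  reciprocity: (9/353) -> +(353/9)
  reduce: (2/9)
  pull out 2: (2/9) = +1  (since 9 mod 8 = 1)
  (1/9) = 1
Product of signs = 1
(18/353) = 1

1


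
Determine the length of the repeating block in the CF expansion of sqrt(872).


Run the CF algorithm for sqrt(872).
a_0 = floor(sqrt(872)) = 29; set m_0=0, q_0=1.
Recurrence: m' = q*a - m,  q' = (d - m'^2)/q,  a' = floor((a_0 + m')/q').
  step 1: m=29, q=31, a=1
  step 2: m=2, q=28, a=1
  step 3: m=26, q=7, a=7
  step 4: m=23, q=49, a=1
  step 5: m=26, q=4, a=13
  step 6: m=26, q=49, a=1
  step 7: m=23, q=7, a=7
  step 8: m=26, q=28, a=1
  step 9: m=2, q=31, a=1
  step 10: m=29, q=1, a=58
a_10 = 2*a_0 = 58, so the period closes here.
sqrt(872) = [29; 1, 1, 7, 1, 13, 1, 7, 1, 1, 58]
Period length = 10

10


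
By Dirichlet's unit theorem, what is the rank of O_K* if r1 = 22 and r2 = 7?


By Dirichlet's unit theorem:
rank = r1 + r2 - 1
= 22 + 7 - 1
= 28

28


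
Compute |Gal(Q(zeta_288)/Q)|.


|Gal(Q(zeta_288)/Q)| = phi(288)
= 96

96


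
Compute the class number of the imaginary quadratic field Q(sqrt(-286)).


K = Q(sqrt(-286)). d mod 4 = 2, so D = disc(K) = 4d = -1144
h(K) equals the number of primitive reduced positive-definite forms (a, b, c) = a*x^2 + b*x*y + c*y^2 with b^2 - 4ac = D,
where reduced means |b| <= a <= c, with b >= 0 whenever |b| = a or a = c, and primitive means gcd(a, b, c) = 1.
Reduced forces 3a^2 <= |D| = 1144, so 1 <= a <= 19; b must have the parity of D, and c = (b^2 - D)/(4a) must be an integer >= a.
Enumerate a = 1..19, b in [-a, a]:
  a=1: (1, 0, 286)  [1]
  a=2: (2, 0, 143)  [1]
  a=3..4: none
  a=5: (5, -4, 58), (5, 4, 58)  [2]
  a=6: none
  a=7: (7, -2, 41), (7, 2, 41)  [2]
  a=8..9: none
  a=10: (10, -4, 29), (10, 4, 29)  [2]
  a=11: (11, 0, 26)  [1]
  a=12: none
  a=13: (13, 0, 22)  [1]
  a=14: (14, -12, 23), (14, 12, 23)  [2]
  a=15..19: none
Total reduced forms: 1 + 1 + 2 + 2 + 2 + 1 + 1 + 2 = 12
h = 12

12


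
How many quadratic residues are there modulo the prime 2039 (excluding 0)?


For prime p, the number of non-zero quadratic residues is (p-1)/2.
= (2039-1)/2
= 1019

1019


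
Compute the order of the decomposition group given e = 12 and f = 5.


|D_P| = e * f
= 12 * 5
= 60

60


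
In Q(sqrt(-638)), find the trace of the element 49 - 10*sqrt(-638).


Tr(a + b*sqrt(d)) = (a + b*sqrt(d)) + (a - b*sqrt(d)) = 2a
= 2 * (49)
= 98

98


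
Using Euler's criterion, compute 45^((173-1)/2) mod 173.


p = 173 is prime and the exponent is (p-1)/2 = 86, so by Euler's criterion 45^86 = (45/173) = +1 or -1 mod 173.
Compute by square-and-multiply:
  86 = 64 + 16 + 4 + 2 (binary 1010110)
  Repeated squaring mod 173: 45^1 = 45, 45^2 = 122, 45^4 = 6, 45^8 = 36, 45^16 = 85, 45^32 = 132, 45^64 = 124
  45^86 = 45^64 * 45^16 * 45^4 * 45^2 = 124 * 85 * 6 * 122 mod 173
    124 * 85 = 10540 = 160 mod 173
    160 * 6 = 960 = 95 mod 173
    95 * 122 = 11590 = 172 mod 173
  45^86 = 172 mod 173
Result 172 = p - 1 = -1 mod 173: 45 is a quadratic non-residue mod 173. As a residue in [0, p-1] the value is 172.
45^86 mod 173 = 172

172


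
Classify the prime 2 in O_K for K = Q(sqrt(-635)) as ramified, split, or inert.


K = Q(sqrt(-635)). Since d mod 4 = 1, disc(K) = -635.
Check p | disc: -635 mod 2 = 1.
p=2 does not divide disc (d is 1 mod 4). 2 splits iff d = 1 mod 8.
d mod 8 = 5, so (d/2) = -1.
(d/p) = -1, so p is inert: (p) stays prime with e=1, f=2, g=1.
Therefore p is inert.

inert


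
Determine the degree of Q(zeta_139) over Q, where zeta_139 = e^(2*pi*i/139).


The degree equals Euler's totient phi(139).
139 = 139
phi(139) = 138

138


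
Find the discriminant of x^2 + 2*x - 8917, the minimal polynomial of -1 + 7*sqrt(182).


The element -1 + 7*sqrt(182) has minimal polynomial:
x^2 + 2*x - 8917
Discriminant = (2)^2 - 4*(-8917)
= 4 + 35668
= 35672

35672


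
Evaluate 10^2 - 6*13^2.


x^2 - d*y^2
= 10^2 - 6*13^2
= 100 - 1014
= -914

-914


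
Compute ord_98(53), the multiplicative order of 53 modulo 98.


We want ord_98(53), the smallest k >= 1 with 53^k = 1 mod 98.
n = 98 = 2 * 7^2, phi(98) = 42; the order divides phi(n).
Divisors of 42: 1, 2, 3, 6, 7, 14, 21, 42
Repeated squaring mod 98: 53^1 = 53, 53^2 = 65, 53^4 = 11, 53^8 = 23, 53^16 = 39, 53^32 = 51
Test divisors in increasing order:
  k=1: 53^1 = 53 mod 98
  k=2: 53^2 = 65 mod 98
  k=3: 53^3 = 65 * 53 = 15 mod 98
  k=6: 53^6 = 11 * 65 = 29 mod 98
  k=7: 53^7 = 11 * 65 * 53 = 67 mod 98
  k=14: 53^14 = 23 * 11 * 65 = 79 mod 98
  k=21: 53^21 = 39 * 11 * 53 = 1 mod 98  <- first divisor giving 1
Order = 21

21


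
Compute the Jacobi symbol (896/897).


Compute (896/897) via quadratic reciprocity:
  pull out 2: (2/897) = +1  (since 897 mod 8 = 1)
  pull out 2: (2/897) = +1  (since 897 mod 8 = 1)
  pull out 2: (2/897) = +1  (since 897 mod 8 = 1)
  pull out 2: (2/897) = +1  (since 897 mod 8 = 1)
  pull out 2: (2/897) = +1  (since 897 mod 8 = 1)
  pull out 2: (2/897) = +1  (since 897 mod 8 = 1)
  pull out 2: (2/897) = +1  (since 897 mod 8 = 1)
  reciprocity: (7/897) -> +(897/7)
  reduce: (1/7)
  (1/7) = 1
Product of signs = 1

1


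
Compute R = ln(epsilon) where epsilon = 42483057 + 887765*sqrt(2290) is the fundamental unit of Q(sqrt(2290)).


epsilon = 42483057 + 887765*sqrt(2290)
= 8.4966e+07
R = ln(8.4966e+07)
= 18.2578

18.2578


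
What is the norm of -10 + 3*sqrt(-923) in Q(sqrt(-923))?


N(a + b*sqrt(d)) = a^2 - d*b^2
= (-10)^2 - (-923)*(3)^2
= 100 + 8307
= 8407

8407


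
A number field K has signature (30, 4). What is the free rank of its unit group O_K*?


By Dirichlet's unit theorem:
rank = r1 + r2 - 1
= 30 + 4 - 1
= 33

33


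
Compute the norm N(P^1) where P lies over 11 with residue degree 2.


N(P^a) = p^(a*f)
= 11^(1*2)
= 11^2
= 121

121


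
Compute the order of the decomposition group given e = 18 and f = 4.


|D_P| = e * f
= 18 * 4
= 72

72


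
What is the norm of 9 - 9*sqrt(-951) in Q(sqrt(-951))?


N(a + b*sqrt(d)) = a^2 - d*b^2
= (9)^2 - (-951)*(-9)^2
= 81 + 77031
= 77112

77112


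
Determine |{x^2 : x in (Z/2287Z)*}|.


For prime p, the number of non-zero quadratic residues is (p-1)/2.
= (2287-1)/2
= 1143

1143


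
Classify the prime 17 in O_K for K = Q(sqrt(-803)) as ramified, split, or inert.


K = Q(sqrt(-803)). Since d mod 4 = 1, disc(K) = -803.
Check p | disc: -803 mod 17 = 13.
p does not divide disc. Compute Legendre symbol (d/p):
13^((17-1)/2) mod 17 = 1
(d/p) = 1, so p splits: (p) = P*P' with e=1, f=1, g=2.
Therefore p is split.

split


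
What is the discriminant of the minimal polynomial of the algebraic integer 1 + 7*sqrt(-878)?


The element 1 + 7*sqrt(-878) has minimal polynomial:
x^2 - 2*x + 43023
Discriminant = (-2)^2 - 4*(43023)
= 4 - 172092
= -172088

-172088


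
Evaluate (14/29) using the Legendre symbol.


p = 29 is prime, so compute (14/29) with the reciprocity algorithm (Jacobi-symbol steps: pull out 2s via (2/n), flip via reciprocity, reduce):
  pull out 2: (2/29) = -1  (since 29 mod 8 = 5)
  reciprocity: (7/29) -> +(29/7)
  reduce: (1/7)
  (1/7) = 1
Product of signs = -1
(14/29) = -1

-1


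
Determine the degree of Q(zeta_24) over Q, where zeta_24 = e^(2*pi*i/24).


The degree equals Euler's totient phi(24).
24 = 2^3 * 3
phi(24) = 8

8


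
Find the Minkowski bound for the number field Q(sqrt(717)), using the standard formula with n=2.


d = 717, d mod 4 = 1, so disc(K) = d = 717; |disc(K)| = 717
Real quadratic field, so n = 2, s = r2 = 0, r1 = 2
M = (n!/n^n) * (4/pi)^s * sqrt(|disc(K)|) = (2!/2^2) * (4/pi)^0 * sqrt(717)
= 0.5 * 1.000000 * 26.776856
= 13.3884

13.3884


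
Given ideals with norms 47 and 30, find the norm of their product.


N(IJ) = N(I) * N(J)
= 47 * 30
= 1410

1410


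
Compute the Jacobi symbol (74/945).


Compute (74/945) via quadratic reciprocity:
  pull out 2: (2/945) = +1  (since 945 mod 8 = 1)
  reciprocity: (37/945) -> +(945/37)
  reduce: (20/37)
  pull out 2: (2/37) = -1  (since 37 mod 8 = 5)
  pull out 2: (2/37) = -1  (since 37 mod 8 = 5)
  reciprocity: (5/37) -> +(37/5)
  reduce: (2/5)
  pull out 2: (2/5) = -1  (since 5 mod 8 = 5)
  (1/5) = 1
Product of signs = -1

-1


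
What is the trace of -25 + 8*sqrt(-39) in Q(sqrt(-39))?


Tr(a + b*sqrt(d)) = (a + b*sqrt(d)) + (a - b*sqrt(d)) = 2a
= 2 * (-25)
= -50

-50


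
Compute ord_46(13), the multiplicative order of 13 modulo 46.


We want ord_46(13), the smallest k >= 1 with 13^k = 1 mod 46.
n = 46 = 2 * 23, phi(46) = 22; the order divides phi(n).
Divisors of 22: 1, 2, 11, 22
Repeated squaring mod 46: 13^1 = 13, 13^2 = 31, 13^4 = 41, 13^8 = 25, 13^16 = 27
Test divisors in increasing order:
  k=1: 13^1 = 13 mod 46
  k=2: 13^2 = 31 mod 46
  k=11: 13^11 = 25 * 31 * 13 = 1 mod 46  <- first divisor giving 1
Order = 11

11


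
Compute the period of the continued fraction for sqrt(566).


Run the CF algorithm for sqrt(566).
a_0 = floor(sqrt(566)) = 23; set m_0=0, q_0=1.
Recurrence: m' = q*a - m,  q' = (d - m'^2)/q,  a' = floor((a_0 + m')/q').
  step 1: m=23, q=37, a=1
  step 2: m=14, q=10, a=3
  step 3: m=16, q=31, a=1
  step 4: m=15, q=11, a=3
  step 5: m=18, q=22, a=1
  step 6: m=4, q=25, a=1
  step 7: m=21, q=5, a=8
  step 8: m=19, q=41, a=1
  step 9: m=22, q=2, a=22
  step 10: m=22, q=41, a=1
  step 11: m=19, q=5, a=8
  step 12: m=21, q=25, a=1
  step 13: m=4, q=22, a=1
  step 14: m=18, q=11, a=3
  step 15: m=15, q=31, a=1
  step 16: m=16, q=10, a=3
  step 17: m=14, q=37, a=1
  step 18: m=23, q=1, a=46
a_18 = 2*a_0 = 46, so the period closes here.
sqrt(566) = [23; 1, 3, 1, 3, 1, 1, 8, 1, 22, 1, 8, 1, 1, 3, 1, 3, 1, 46]
Period length = 18

18


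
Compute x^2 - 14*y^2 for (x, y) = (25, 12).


x^2 - d*y^2
= 25^2 - 14*12^2
= 625 - 2016
= -1391

-1391


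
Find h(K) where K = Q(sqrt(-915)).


K = Q(sqrt(-915)). d mod 4 = 1, so D = disc(K) = d = -915
h(K) equals the number of primitive reduced positive-definite forms (a, b, c) = a*x^2 + b*x*y + c*y^2 with b^2 - 4ac = D,
where reduced means |b| <= a <= c, with b >= 0 whenever |b| = a or a = c, and primitive means gcd(a, b, c) = 1.
Reduced forces 3a^2 <= |D| = 915, so 1 <= a <= 17; b must have the parity of D, and c = (b^2 - D)/(4a) must be an integer >= a.
Enumerate a = 1..17, b in [-a, a]:
  a=1: (1, 1, 229)  [1]
  a=2: none
  a=3: (3, 3, 77)  [1]
  a=4: none
  a=5: (5, 5, 47)  [1]
  a=6: none
  a=7: (7, -3, 33), (7, 3, 33)  [2]
  a=8..10: none
  a=11: (11, -3, 21), (11, 3, 21)  [2]
  a=12..14: none
  a=15: (15, 15, 19)  [1]
  a=16..17: none
Total reduced forms: 1 + 1 + 1 + 2 + 2 + 1 = 8
h = 8

8


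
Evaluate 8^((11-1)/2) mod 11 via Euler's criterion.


p = 11 is prime and the exponent is (p-1)/2 = 5, so by Euler's criterion 8^5 = (8/11) = +1 or -1 mod 11.
Compute by square-and-multiply:
  5 = 4 + 1 (binary 101)
  Repeated squaring mod 11: 8^1 = 8, 8^2 = 9, 8^4 = 4
  8^5 = 8^4 * 8^1 = 4 * 8 mod 11
    4 * 8 = 32 = 10 mod 11
  8^5 = 10 mod 11
Result 10 = p - 1 = -1 mod 11: 8 is a quadratic non-residue mod 11. As a residue in [0, p-1] the value is 10.
8^5 mod 11 = 10

10


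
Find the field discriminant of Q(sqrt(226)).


For K = Q(sqrt(d)) with d squarefree: disc(K) = d if d = 1 mod 4, and disc(K) = 4d if d = 2 or 3 mod 4.
Here d = 226, and d mod 4 = 2.
d = 2 mod 4, not 1 (O_K = Z[sqrt(d)]), so disc(K) = 4d = 4 * (226) = 904

904


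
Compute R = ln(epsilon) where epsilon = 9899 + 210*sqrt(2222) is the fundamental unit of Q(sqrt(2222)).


epsilon = 9899 + 210*sqrt(2222)
= 19797.9999
R = ln(19797.9999)
= 9.8933

9.8933


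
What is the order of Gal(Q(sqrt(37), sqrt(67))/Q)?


The 2 square roots of distinct primes are multiplicatively independent over Q,
so [K:Q] = 2^2 and Gal(K/Q) is isomorphic to (Z/2Z)^2.
|Gal| = 2^2 = 4

4


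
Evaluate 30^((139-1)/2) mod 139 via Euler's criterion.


p = 139 is prime and the exponent is (p-1)/2 = 69, so by Euler's criterion 30^69 = (30/139) = +1 or -1 mod 139.
Compute by square-and-multiply:
  69 = 64 + 4 + 1 (binary 1000101)
  Repeated squaring mod 139: 30^1 = 30, 30^2 = 66, 30^4 = 47, 30^8 = 124, 30^16 = 86, 30^32 = 29, 30^64 = 7
  30^69 = 30^64 * 30^4 * 30^1 = 7 * 47 * 30 mod 139
    7 * 47 = 329 = 51 mod 139
    51 * 30 = 1530 = 1 mod 139
  30^69 = 1 mod 139
Result 1: 30 is a quadratic residue mod 139.
30^69 mod 139 = 1

1


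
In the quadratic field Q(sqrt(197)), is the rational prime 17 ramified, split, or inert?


K = Q(sqrt(197)). Since d mod 4 = 1, disc(K) = 197.
Check p | disc: 197 mod 17 = 10.
p does not divide disc. Compute Legendre symbol (d/p):
10^((17-1)/2) mod 17 = -1
(d/p) = -1, so p is inert: (p) stays prime with e=1, f=2, g=1.
Therefore p is inert.

inert


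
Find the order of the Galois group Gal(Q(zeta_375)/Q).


|Gal(Q(zeta_375)/Q)| = phi(375)
= 200

200


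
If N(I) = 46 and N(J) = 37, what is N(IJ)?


N(IJ) = N(I) * N(J)
= 46 * 37
= 1702

1702


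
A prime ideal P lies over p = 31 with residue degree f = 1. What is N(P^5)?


N(P^a) = p^(a*f)
= 31^(5*1)
= 31^5
= 28629151

28629151


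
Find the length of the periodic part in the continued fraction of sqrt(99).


Run the CF algorithm for sqrt(99).
a_0 = floor(sqrt(99)) = 9; set m_0=0, q_0=1.
Recurrence: m' = q*a - m,  q' = (d - m'^2)/q,  a' = floor((a_0 + m')/q').
  step 1: m=9, q=18, a=1
  step 2: m=9, q=1, a=18
a_2 = 2*a_0 = 18, so the period closes here.
sqrt(99) = [9; 1, 18]
Period length = 2

2


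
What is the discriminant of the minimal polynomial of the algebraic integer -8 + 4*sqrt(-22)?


The element -8 + 4*sqrt(-22) has minimal polynomial:
x^2 + 16*x + 416
Discriminant = (16)^2 - 4*(416)
= 256 - 1664
= -1408

-1408


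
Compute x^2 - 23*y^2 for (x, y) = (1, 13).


x^2 - d*y^2
= 1^2 - 23*13^2
= 1 - 3887
= -3886

-3886


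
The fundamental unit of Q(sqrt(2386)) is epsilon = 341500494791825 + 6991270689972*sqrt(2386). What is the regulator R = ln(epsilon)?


epsilon = 341500494791825 + 6991270689972*sqrt(2386)
= 6.8300e+14
R = ln(6.8300e+14)
= 34.1575

34.1575


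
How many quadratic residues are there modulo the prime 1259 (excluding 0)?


For prime p, the number of non-zero quadratic residues is (p-1)/2.
= (1259-1)/2
= 629

629


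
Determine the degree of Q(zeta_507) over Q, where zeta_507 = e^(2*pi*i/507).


The degree equals Euler's totient phi(507).
507 = 3 * 13^2
phi(507) = 312

312


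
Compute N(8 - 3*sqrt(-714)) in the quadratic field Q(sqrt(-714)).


N(a + b*sqrt(d)) = a^2 - d*b^2
= (8)^2 - (-714)*(-3)^2
= 64 + 6426
= 6490

6490


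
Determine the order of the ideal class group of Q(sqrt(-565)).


K = Q(sqrt(-565)). d mod 4 = 3, so D = disc(K) = 4d = -2260
h(K) equals the number of primitive reduced positive-definite forms (a, b, c) = a*x^2 + b*x*y + c*y^2 with b^2 - 4ac = D,
where reduced means |b| <= a <= c, with b >= 0 whenever |b| = a or a = c, and primitive means gcd(a, b, c) = 1.
Reduced forces 3a^2 <= |D| = 2260, so 1 <= a <= 27; b must have the parity of D, and c = (b^2 - D)/(4a) must be an integer >= a.
Enumerate a = 1..27, b in [-a, a]:
  a=1: (1, 0, 565)  [1]
  a=2: (2, 2, 283)  [1]
  a=3..4: none
  a=5: (5, 0, 113)  [1]
  a=6: none
  a=7: (7, -6, 82), (7, 6, 82)  [2]
  a=8..9: none
  a=10: (10, 10, 59)  [1]
  a=11..13: none
  a=14: (14, -6, 41), (14, 6, 41)  [2]
  a=15..16: none
  a=17: (17, -16, 37), (17, 16, 37)  [2]
  a=18: none
  a=19: (19, -18, 34), (19, 18, 34)  [2]
  a=20..27: none
Total reduced forms: 1 + 1 + 1 + 2 + 1 + 2 + 2 + 2 = 12
h = 12

12


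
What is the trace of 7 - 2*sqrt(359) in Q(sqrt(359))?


Tr(a + b*sqrt(d)) = (a + b*sqrt(d)) + (a - b*sqrt(d)) = 2a
= 2 * (7)
= 14

14


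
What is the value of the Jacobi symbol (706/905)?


Compute (706/905) via quadratic reciprocity:
  pull out 2: (2/905) = +1  (since 905 mod 8 = 1)
  reciprocity: (353/905) -> +(905/353)
  reduce: (199/353)
  reciprocity: (199/353) -> +(353/199)
  reduce: (154/199)
  pull out 2: (2/199) = +1  (since 199 mod 8 = 7)
  reciprocity: (77/199) -> +(199/77)
  reduce: (45/77)
  reciprocity: (45/77) -> +(77/45)
  reduce: (32/45)
  pull out 2: (2/45) = -1  (since 45 mod 8 = 5)
  pull out 2: (2/45) = -1  (since 45 mod 8 = 5)
  pull out 2: (2/45) = -1  (since 45 mod 8 = 5)
  pull out 2: (2/45) = -1  (since 45 mod 8 = 5)
  pull out 2: (2/45) = -1  (since 45 mod 8 = 5)
  (1/45) = 1
Product of signs = -1

-1


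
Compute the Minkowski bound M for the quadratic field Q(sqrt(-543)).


d = -543, d mod 4 = 1, so disc(K) = d = -543; |disc(K)| = 543
Imaginary quadratic field, so n = 2, s = r2 = 1, r1 = 0
M = (n!/n^n) * (4/pi)^s * sqrt(|disc(K)|) = (2!/2^2) * (4/pi)^1 * sqrt(543)
= 0.5 * 1.273240 * 23.302360
= 14.8347

14.8347


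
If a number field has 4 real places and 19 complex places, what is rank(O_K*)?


By Dirichlet's unit theorem:
rank = r1 + r2 - 1
= 4 + 19 - 1
= 22

22


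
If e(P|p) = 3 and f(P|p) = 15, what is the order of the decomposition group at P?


|D_P| = e * f
= 3 * 15
= 45

45


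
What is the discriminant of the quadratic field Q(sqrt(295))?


For K = Q(sqrt(d)) with d squarefree: disc(K) = d if d = 1 mod 4, and disc(K) = 4d if d = 2 or 3 mod 4.
Here d = 295, and d mod 4 = 3.
d = 3 mod 4, not 1 (O_K = Z[sqrt(d)]), so disc(K) = 4d = 4 * (295) = 1180

1180


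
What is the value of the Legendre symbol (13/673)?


p = 673 is prime, so compute (13/673) with the reciprocity algorithm (Jacobi-symbol steps: pull out 2s via (2/n), flip via reciprocity, reduce):
  reciprocity: (13/673) -> +(673/13)
  reduce: (10/13)
  pull out 2: (2/13) = -1  (since 13 mod 8 = 5)
  reciprocity: (5/13) -> +(13/5)
  reduce: (3/5)
  reciprocity: (3/5) -> +(5/3)
  reduce: (2/3)
  pull out 2: (2/3) = -1  (since 3 mod 8 = 3)
  (1/3) = 1
Product of signs = 1
(13/673) = 1

1


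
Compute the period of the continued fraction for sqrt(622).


Run the CF algorithm for sqrt(622).
a_0 = floor(sqrt(622)) = 24; set m_0=0, q_0=1.
Recurrence: m' = q*a - m,  q' = (d - m'^2)/q,  a' = floor((a_0 + m')/q').
  step 1: m=24, q=46, a=1
  step 2: m=22, q=3, a=15
  step 3: m=23, q=31, a=1
  step 4: m=8, q=18, a=1
  step 5: m=10, q=29, a=1
  step 6: m=19, q=9, a=4
  step 7: m=17, q=37, a=1
  step 8: m=20, q=6, a=7
  step 9: m=22, q=23, a=2
  step 10: m=24, q=2, a=24
  step 11: m=24, q=23, a=2
  step 12: m=22, q=6, a=7
  step 13: m=20, q=37, a=1
  step 14: m=17, q=9, a=4
  step 15: m=19, q=29, a=1
  step 16: m=10, q=18, a=1
  step 17: m=8, q=31, a=1
  step 18: m=23, q=3, a=15
  step 19: m=22, q=46, a=1
  step 20: m=24, q=1, a=48
a_20 = 2*a_0 = 48, so the period closes here.
sqrt(622) = [24; 1, 15, 1, 1, 1, 4, 1, 7, 2, 24, 2, 7, 1, 4, 1, 1, 1, 15, 1, 48]
Period length = 20

20


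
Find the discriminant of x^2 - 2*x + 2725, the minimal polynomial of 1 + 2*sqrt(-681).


The element 1 + 2*sqrt(-681) has minimal polynomial:
x^2 - 2*x + 2725
Discriminant = (-2)^2 - 4*(2725)
= 4 - 10900
= -10896

-10896


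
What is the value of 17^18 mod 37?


p = 37 is prime and the exponent is (p-1)/2 = 18, so by Euler's criterion 17^18 = (17/37) = +1 or -1 mod 37.
Compute by square-and-multiply:
  18 = 16 + 2 (binary 10010)
  Repeated squaring mod 37: 17^1 = 17, 17^2 = 30, 17^4 = 12, 17^8 = 33, 17^16 = 16
  17^18 = 17^16 * 17^2 = 16 * 30 mod 37
    16 * 30 = 480 = 36 mod 37
  17^18 = 36 mod 37
Result 36 = p - 1 = -1 mod 37: 17 is a quadratic non-residue mod 37. As a residue in [0, p-1] the value is 36.
17^18 mod 37 = 36

36


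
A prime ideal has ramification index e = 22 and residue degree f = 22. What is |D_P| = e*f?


|D_P| = e * f
= 22 * 22
= 484

484


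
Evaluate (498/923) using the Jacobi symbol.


Compute (498/923) via quadratic reciprocity:
  pull out 2: (2/923) = -1  (since 923 mod 8 = 3)
  reciprocity: (249/923) -> +(923/249)
  reduce: (176/249)
  pull out 2: (2/249) = +1  (since 249 mod 8 = 1)
  pull out 2: (2/249) = +1  (since 249 mod 8 = 1)
  pull out 2: (2/249) = +1  (since 249 mod 8 = 1)
  pull out 2: (2/249) = +1  (since 249 mod 8 = 1)
  reciprocity: (11/249) -> +(249/11)
  reduce: (7/11)
  reciprocity: (7/11) -> -(11/7)
  reduce: (4/7)
  pull out 2: (2/7) = +1  (since 7 mod 8 = 7)
  pull out 2: (2/7) = +1  (since 7 mod 8 = 7)
  (1/7) = 1
Product of signs = 1

1


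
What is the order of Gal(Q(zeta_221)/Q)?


|Gal(Q(zeta_221)/Q)| = phi(221)
= 192

192


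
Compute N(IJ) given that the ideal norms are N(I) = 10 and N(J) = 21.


N(IJ) = N(I) * N(J)
= 10 * 21
= 210

210


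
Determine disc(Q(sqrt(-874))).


For K = Q(sqrt(d)) with d squarefree: disc(K) = d if d = 1 mod 4, and disc(K) = 4d if d = 2 or 3 mod 4.
Here d = -874, and d mod 4 = 2.
d = 2 mod 4, not 1 (O_K = Z[sqrt(d)]), so disc(K) = 4d = 4 * (-874) = -3496

-3496


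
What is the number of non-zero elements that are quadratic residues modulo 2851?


For prime p, the number of non-zero quadratic residues is (p-1)/2.
= (2851-1)/2
= 1425

1425


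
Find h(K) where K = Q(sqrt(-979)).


K = Q(sqrt(-979)). d mod 4 = 1, so D = disc(K) = d = -979
h(K) equals the number of primitive reduced positive-definite forms (a, b, c) = a*x^2 + b*x*y + c*y^2 with b^2 - 4ac = D,
where reduced means |b| <= a <= c, with b >= 0 whenever |b| = a or a = c, and primitive means gcd(a, b, c) = 1.
Reduced forces 3a^2 <= |D| = 979, so 1 <= a <= 18; b must have the parity of D, and c = (b^2 - D)/(4a) must be an integer >= a.
Enumerate a = 1..18, b in [-a, a]:
  a=1: (1, 1, 245)  [1]
  a=2..4: none
  a=5: (5, -1, 49), (5, 1, 49)  [2]
  a=6: none
  a=7: (7, -1, 35), (7, 1, 35)  [2]
  a=8..10: none
  a=11: (11, 11, 25)  [1]
  a=12: none
  a=13: (13, -3, 19), (13, 3, 19)  [2]
  a=14..18: none
Total reduced forms: 1 + 2 + 2 + 1 + 2 = 8
h = 8

8


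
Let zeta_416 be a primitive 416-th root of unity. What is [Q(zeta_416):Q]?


The degree equals Euler's totient phi(416).
416 = 2^5 * 13
phi(416) = 192

192


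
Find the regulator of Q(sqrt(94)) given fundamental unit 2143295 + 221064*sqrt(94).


epsilon = 2143295 + 221064*sqrt(94)
= 4.2866e+06
R = ln(4.2866e+06)
= 15.2710

15.2710


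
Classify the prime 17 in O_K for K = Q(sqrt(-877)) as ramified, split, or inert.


K = Q(sqrt(-877)). Since d mod 4 = 3, disc(K) = -3508.
Check p | disc: -3508 mod 17 = 11.
p does not divide disc. Compute Legendre symbol (d/p):
7^((17-1)/2) mod 17 = -1
(d/p) = -1, so p is inert: (p) stays prime with e=1, f=2, g=1.
Therefore p is inert.

inert


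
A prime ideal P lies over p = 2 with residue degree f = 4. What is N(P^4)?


N(P^a) = p^(a*f)
= 2^(4*4)
= 2^16
= 65536

65536


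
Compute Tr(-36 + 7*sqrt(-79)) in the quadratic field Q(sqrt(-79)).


Tr(a + b*sqrt(d)) = (a + b*sqrt(d)) + (a - b*sqrt(d)) = 2a
= 2 * (-36)
= -72

-72


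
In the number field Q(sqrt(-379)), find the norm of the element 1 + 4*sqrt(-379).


N(a + b*sqrt(d)) = a^2 - d*b^2
= (1)^2 - (-379)*(4)^2
= 1 + 6064
= 6065

6065


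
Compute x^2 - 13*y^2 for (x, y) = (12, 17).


x^2 - d*y^2
= 12^2 - 13*17^2
= 144 - 3757
= -3613

-3613


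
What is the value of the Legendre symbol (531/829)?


p = 829 is prime, so compute (531/829) with the reciprocity algorithm (Jacobi-symbol steps: pull out 2s via (2/n), flip via reciprocity, reduce):
  reciprocity: (531/829) -> +(829/531)
  reduce: (298/531)
  pull out 2: (2/531) = -1  (since 531 mod 8 = 3)
  reciprocity: (149/531) -> +(531/149)
  reduce: (84/149)
  pull out 2: (2/149) = -1  (since 149 mod 8 = 5)
  pull out 2: (2/149) = -1  (since 149 mod 8 = 5)
  reciprocity: (21/149) -> +(149/21)
  reduce: (2/21)
  pull out 2: (2/21) = -1  (since 21 mod 8 = 5)
  (1/21) = 1
Product of signs = 1
(531/829) = 1

1


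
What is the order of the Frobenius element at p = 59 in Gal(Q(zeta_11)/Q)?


The Frobenius at p in Gal(Q(zeta_n)/Q) = (Z/nZ)* is the class of p, so its order is ord_11(59), the smallest k >= 1 with 59^k = 1 mod 11.
n = 11 = 11, phi(11) = 10; the order divides phi(n).
Divisors of 10: 1, 2, 5, 10
Repeated squaring mod 11: 59^1 = 4, 59^2 = 5, 59^4 = 3, 59^8 = 9
Test divisors in increasing order:
  k=1: 59^1 = 4 mod 11
  k=2: 59^2 = 5 mod 11
  k=5: 59^5 = 3 * 4 = 1 mod 11  <- first divisor giving 1
Order = 5

5


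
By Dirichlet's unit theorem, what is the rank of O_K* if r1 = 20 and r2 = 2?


By Dirichlet's unit theorem:
rank = r1 + r2 - 1
= 20 + 2 - 1
= 21

21


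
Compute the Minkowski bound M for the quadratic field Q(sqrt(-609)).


d = -609, d mod 4 = 3, so disc(K) = 4d = -2436; |disc(K)| = 2436
Imaginary quadratic field, so n = 2, s = r2 = 1, r1 = 0
M = (n!/n^n) * (4/pi)^s * sqrt(|disc(K)|) = (2!/2^2) * (4/pi)^1 * sqrt(2436)
= 0.5 * 1.273240 * 49.355851
= 31.4209

31.4209


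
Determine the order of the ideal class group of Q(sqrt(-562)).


K = Q(sqrt(-562)). d mod 4 = 2, so D = disc(K) = 4d = -2248
h(K) equals the number of primitive reduced positive-definite forms (a, b, c) = a*x^2 + b*x*y + c*y^2 with b^2 - 4ac = D,
where reduced means |b| <= a <= c, with b >= 0 whenever |b| = a or a = c, and primitive means gcd(a, b, c) = 1.
Reduced forces 3a^2 <= |D| = 2248, so 1 <= a <= 27; b must have the parity of D, and c = (b^2 - D)/(4a) must be an integer >= a.
Enumerate a = 1..27, b in [-a, a]:
  a=1: (1, 0, 562)  [1]
  a=2: (2, 0, 281)  [1]
  a=3..12: none
  a=13: (13, -12, 46), (13, 12, 46)  [2]
  a=14..16: none
  a=17: (17, -8, 34), (17, 8, 34)  [2]
  a=18..22: none
  a=23: (23, -12, 26), (23, 12, 26)  [2]
  a=24..27: none
Total reduced forms: 1 + 1 + 2 + 2 + 2 = 8
h = 8

8


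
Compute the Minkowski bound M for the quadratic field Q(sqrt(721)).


d = 721, d mod 4 = 1, so disc(K) = d = 721; |disc(K)| = 721
Real quadratic field, so n = 2, s = r2 = 0, r1 = 2
M = (n!/n^n) * (4/pi)^s * sqrt(|disc(K)|) = (2!/2^2) * (4/pi)^0 * sqrt(721)
= 0.5 * 1.000000 * 26.851443
= 13.4257

13.4257


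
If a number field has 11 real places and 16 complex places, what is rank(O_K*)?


By Dirichlet's unit theorem:
rank = r1 + r2 - 1
= 11 + 16 - 1
= 26

26


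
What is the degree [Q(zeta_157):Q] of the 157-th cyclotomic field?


The degree equals Euler's totient phi(157).
157 = 157
phi(157) = 156

156


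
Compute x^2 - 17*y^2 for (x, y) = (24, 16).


x^2 - d*y^2
= 24^2 - 17*16^2
= 576 - 4352
= -3776

-3776


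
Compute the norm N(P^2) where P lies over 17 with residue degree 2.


N(P^a) = p^(a*f)
= 17^(2*2)
= 17^4
= 83521

83521


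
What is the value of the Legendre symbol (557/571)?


p = 571 is prime, so compute (557/571) with the reciprocity algorithm (Jacobi-symbol steps: pull out 2s via (2/n), flip via reciprocity, reduce):
  reciprocity: (557/571) -> +(571/557)
  reduce: (14/557)
  pull out 2: (2/557) = -1  (since 557 mod 8 = 5)
  reciprocity: (7/557) -> +(557/7)
  reduce: (4/7)
  pull out 2: (2/7) = +1  (since 7 mod 8 = 7)
  pull out 2: (2/7) = +1  (since 7 mod 8 = 7)
  (1/7) = 1
Product of signs = -1
(557/571) = -1

-1


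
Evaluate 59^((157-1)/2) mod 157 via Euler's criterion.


p = 157 is prime and the exponent is (p-1)/2 = 78, so by Euler's criterion 59^78 = (59/157) = +1 or -1 mod 157.
Compute by square-and-multiply:
  78 = 64 + 8 + 4 + 2 (binary 1001110)
  Repeated squaring mod 157: 59^1 = 59, 59^2 = 27, 59^4 = 101, 59^8 = 153, 59^16 = 16, 59^32 = 99, 59^64 = 67
  59^78 = 59^64 * 59^8 * 59^4 * 59^2 = 67 * 153 * 101 * 27 mod 157
    67 * 153 = 10251 = 46 mod 157
    46 * 101 = 4646 = 93 mod 157
    93 * 27 = 2511 = 156 mod 157
  59^78 = 156 mod 157
Result 156 = p - 1 = -1 mod 157: 59 is a quadratic non-residue mod 157. As a residue in [0, p-1] the value is 156.
59^78 mod 157 = 156

156


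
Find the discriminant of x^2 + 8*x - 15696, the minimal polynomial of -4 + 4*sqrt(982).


The element -4 + 4*sqrt(982) has minimal polynomial:
x^2 + 8*x - 15696
Discriminant = (8)^2 - 4*(-15696)
= 64 + 62784
= 62848

62848


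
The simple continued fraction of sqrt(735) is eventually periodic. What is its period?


Run the CF algorithm for sqrt(735).
a_0 = floor(sqrt(735)) = 27; set m_0=0, q_0=1.
Recurrence: m' = q*a - m,  q' = (d - m'^2)/q,  a' = floor((a_0 + m')/q').
  step 1: m=27, q=6, a=9
  step 2: m=27, q=1, a=54
a_2 = 2*a_0 = 54, so the period closes here.
sqrt(735) = [27; 9, 54]
Period length = 2

2


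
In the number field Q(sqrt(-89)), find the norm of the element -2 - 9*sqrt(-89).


N(a + b*sqrt(d)) = a^2 - d*b^2
= (-2)^2 - (-89)*(-9)^2
= 4 + 7209
= 7213

7213


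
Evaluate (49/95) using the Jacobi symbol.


Compute (49/95) via quadratic reciprocity:
  reciprocity: (49/95) -> +(95/49)
  reduce: (46/49)
  pull out 2: (2/49) = +1  (since 49 mod 8 = 1)
  reciprocity: (23/49) -> +(49/23)
  reduce: (3/23)
  reciprocity: (3/23) -> -(23/3)
  reduce: (2/3)
  pull out 2: (2/3) = -1  (since 3 mod 8 = 3)
  (1/3) = 1
Product of signs = 1

1


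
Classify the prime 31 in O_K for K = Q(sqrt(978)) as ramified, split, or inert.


K = Q(sqrt(978)). Since d mod 4 = 2, disc(K) = 3912.
Check p | disc: 3912 mod 31 = 6.
p does not divide disc. Compute Legendre symbol (d/p):
17^((31-1)/2) mod 31 = -1
(d/p) = -1, so p is inert: (p) stays prime with e=1, f=2, g=1.
Therefore p is inert.

inert


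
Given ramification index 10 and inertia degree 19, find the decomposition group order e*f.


|D_P| = e * f
= 10 * 19
= 190

190


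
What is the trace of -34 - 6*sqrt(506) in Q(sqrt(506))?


Tr(a + b*sqrt(d)) = (a + b*sqrt(d)) + (a - b*sqrt(d)) = 2a
= 2 * (-34)
= -68

-68


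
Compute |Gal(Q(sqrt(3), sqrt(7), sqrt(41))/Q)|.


The 3 square roots of distinct primes are multiplicatively independent over Q,
so [K:Q] = 2^3 and Gal(K/Q) is isomorphic to (Z/2Z)^3.
|Gal| = 2^3 = 8

8


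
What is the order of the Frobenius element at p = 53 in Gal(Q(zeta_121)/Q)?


The Frobenius at p in Gal(Q(zeta_n)/Q) = (Z/nZ)* is the class of p, so its order is ord_121(53), the smallest k >= 1 with 53^k = 1 mod 121.
n = 121 = 11^2, phi(121) = 110; the order divides phi(n).
Divisors of 110: 1, 2, 5, 10, 11, 22, 55, 110
Repeated squaring mod 121: 53^1 = 53, 53^2 = 26, 53^4 = 71, 53^8 = 80, 53^16 = 108, 53^32 = 48, 53^64 = 5
Test divisors in increasing order:
  k=1: 53^1 = 53 mod 121
  k=2: 53^2 = 26 mod 121
  k=5: 53^5 = 71 * 53 = 12 mod 121
  k=10: 53^10 = 80 * 26 = 23 mod 121
  k=11: 53^11 = 80 * 26 * 53 = 9 mod 121
  k=22: 53^22 = 108 * 71 * 26 = 81 mod 121
  k=55: 53^55 = 48 * 108 * 71 * 26 * 53 = 1 mod 121  <- first divisor giving 1
Order = 55

55


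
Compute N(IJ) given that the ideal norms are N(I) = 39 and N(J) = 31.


N(IJ) = N(I) * N(J)
= 39 * 31
= 1209

1209


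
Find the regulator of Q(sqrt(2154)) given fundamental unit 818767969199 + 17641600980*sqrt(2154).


epsilon = 818767969199 + 17641600980*sqrt(2154)
= 1.6375e+12
R = ln(1.6375e+12)
= 28.1242

28.1242
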